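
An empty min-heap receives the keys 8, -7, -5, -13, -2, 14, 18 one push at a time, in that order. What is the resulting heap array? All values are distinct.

[-13, -7, -5, 8, -2, 14, 18]

Insert 8:
  append 8 at index 0 → [8] (no swap needed)
Insert -7:
  append -7 at index 1 → [8, -7]
  -7 < parent 8 at index 0, swap → [-7, 8]
Insert -5:
  append -5 at index 2 → [-7, 8, -5] (no swap needed)
Insert -13:
  append -13 at index 3 → [-7, 8, -5, -13]
  -13 < parent 8 at index 1, swap → [-7, -13, -5, 8]
  -13 < parent -7 at index 0, swap → [-13, -7, -5, 8]
Insert -2:
  append -2 at index 4 → [-13, -7, -5, 8, -2] (no swap needed)
Insert 14:
  append 14 at index 5 → [-13, -7, -5, 8, -2, 14] (no swap needed)
Insert 18:
  append 18 at index 6 → [-13, -7, -5, 8, -2, 14, 18] (no swap needed)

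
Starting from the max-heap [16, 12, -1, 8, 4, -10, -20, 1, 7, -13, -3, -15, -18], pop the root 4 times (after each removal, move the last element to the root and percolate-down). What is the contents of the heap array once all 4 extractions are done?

[4, 1, -1, -13, -3, -10, -20, -15, -18]

extract-max #1 returns 16:
  remove root 16; move last element -18 to root → [-18, 12, -1, 8, 4, -10, -20, 1, 7, -13, -3, -15]
  -18 vs larger child 12 at index 1, swap → [12, -18, -1, 8, 4, -10, -20, 1, 7, -13, -3, -15]
  -18 vs larger child 8 at index 3, swap → [12, 8, -1, -18, 4, -10, -20, 1, 7, -13, -3, -15]
  -18 vs larger child 7 at index 8, swap → [12, 8, -1, 7, 4, -10, -20, 1, -18, -13, -3, -15]
extract-max #2 returns 12:
  remove root 12; move last element -15 to root → [-15, 8, -1, 7, 4, -10, -20, 1, -18, -13, -3]
  -15 vs larger child 8 at index 1, swap → [8, -15, -1, 7, 4, -10, -20, 1, -18, -13, -3]
  -15 vs larger child 7 at index 3, swap → [8, 7, -1, -15, 4, -10, -20, 1, -18, -13, -3]
  -15 vs larger child 1 at index 7, swap → [8, 7, -1, 1, 4, -10, -20, -15, -18, -13, -3]
extract-max #3 returns 8:
  remove root 8; move last element -3 to root → [-3, 7, -1, 1, 4, -10, -20, -15, -18, -13]
  -3 vs larger child 7 at index 1, swap → [7, -3, -1, 1, 4, -10, -20, -15, -18, -13]
  -3 vs larger child 4 at index 4, swap → [7, 4, -1, 1, -3, -10, -20, -15, -18, -13]
extract-max #4 returns 7:
  remove root 7; move last element -13 to root → [-13, 4, -1, 1, -3, -10, -20, -15, -18]
  -13 vs larger child 4 at index 1, swap → [4, -13, -1, 1, -3, -10, -20, -15, -18]
  -13 vs larger child 1 at index 3, swap → [4, 1, -1, -13, -3, -10, -20, -15, -18]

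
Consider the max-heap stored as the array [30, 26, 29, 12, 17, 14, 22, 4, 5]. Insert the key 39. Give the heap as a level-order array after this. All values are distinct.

append 39 at index 9 → [30, 26, 29, 12, 17, 14, 22, 4, 5, 39]
39 > parent 17 at index 4, swap → [30, 26, 29, 12, 39, 14, 22, 4, 5, 17]
39 > parent 26 at index 1, swap → [30, 39, 29, 12, 26, 14, 22, 4, 5, 17]
39 > parent 30 at index 0, swap → [39, 30, 29, 12, 26, 14, 22, 4, 5, 17]

[39, 30, 29, 12, 26, 14, 22, 4, 5, 17]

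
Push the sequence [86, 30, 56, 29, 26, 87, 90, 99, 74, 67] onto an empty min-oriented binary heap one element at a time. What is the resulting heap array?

[26, 29, 56, 74, 30, 87, 90, 99, 86, 67]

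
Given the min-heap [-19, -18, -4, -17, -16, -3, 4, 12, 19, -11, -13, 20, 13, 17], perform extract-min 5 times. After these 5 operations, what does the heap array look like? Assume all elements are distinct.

extract-min #1 returns -19:
  remove root -19; move last element 17 to root → [17, -18, -4, -17, -16, -3, 4, 12, 19, -11, -13, 20, 13]
  17 vs smaller child -18 at index 1, swap → [-18, 17, -4, -17, -16, -3, 4, 12, 19, -11, -13, 20, 13]
  17 vs smaller child -17 at index 3, swap → [-18, -17, -4, 17, -16, -3, 4, 12, 19, -11, -13, 20, 13]
  17 vs smaller child 12 at index 7, swap → [-18, -17, -4, 12, -16, -3, 4, 17, 19, -11, -13, 20, 13]
extract-min #2 returns -18:
  remove root -18; move last element 13 to root → [13, -17, -4, 12, -16, -3, 4, 17, 19, -11, -13, 20]
  13 vs smaller child -17 at index 1, swap → [-17, 13, -4, 12, -16, -3, 4, 17, 19, -11, -13, 20]
  13 vs smaller child -16 at index 4, swap → [-17, -16, -4, 12, 13, -3, 4, 17, 19, -11, -13, 20]
  13 vs smaller child -13 at index 10, swap → [-17, -16, -4, 12, -13, -3, 4, 17, 19, -11, 13, 20]
extract-min #3 returns -17:
  remove root -17; move last element 20 to root → [20, -16, -4, 12, -13, -3, 4, 17, 19, -11, 13]
  20 vs smaller child -16 at index 1, swap → [-16, 20, -4, 12, -13, -3, 4, 17, 19, -11, 13]
  20 vs smaller child -13 at index 4, swap → [-16, -13, -4, 12, 20, -3, 4, 17, 19, -11, 13]
  20 vs smaller child -11 at index 9, swap → [-16, -13, -4, 12, -11, -3, 4, 17, 19, 20, 13]
extract-min #4 returns -16:
  remove root -16; move last element 13 to root → [13, -13, -4, 12, -11, -3, 4, 17, 19, 20]
  13 vs smaller child -13 at index 1, swap → [-13, 13, -4, 12, -11, -3, 4, 17, 19, 20]
  13 vs smaller child -11 at index 4, swap → [-13, -11, -4, 12, 13, -3, 4, 17, 19, 20]
extract-min #5 returns -13:
  remove root -13; move last element 20 to root → [20, -11, -4, 12, 13, -3, 4, 17, 19]
  20 vs smaller child -11 at index 1, swap → [-11, 20, -4, 12, 13, -3, 4, 17, 19]
  20 vs smaller child 12 at index 3, swap → [-11, 12, -4, 20, 13, -3, 4, 17, 19]
  20 vs smaller child 17 at index 7, swap → [-11, 12, -4, 17, 13, -3, 4, 20, 19]

[-11, 12, -4, 17, 13, -3, 4, 20, 19]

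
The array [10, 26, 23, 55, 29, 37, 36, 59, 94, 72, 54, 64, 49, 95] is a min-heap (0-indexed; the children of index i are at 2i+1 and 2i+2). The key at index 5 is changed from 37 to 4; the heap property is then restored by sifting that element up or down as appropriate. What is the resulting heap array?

set index 5 from 37 to 4 → [10, 26, 23, 55, 29, 4, 36, 59, 94, 72, 54, 64, 49, 95]
4 < parent 23 at index 2, swap → [10, 26, 4, 55, 29, 23, 36, 59, 94, 72, 54, 64, 49, 95]
4 < parent 10 at index 0, swap → [4, 26, 10, 55, 29, 23, 36, 59, 94, 72, 54, 64, 49, 95]

[4, 26, 10, 55, 29, 23, 36, 59, 94, 72, 54, 64, 49, 95]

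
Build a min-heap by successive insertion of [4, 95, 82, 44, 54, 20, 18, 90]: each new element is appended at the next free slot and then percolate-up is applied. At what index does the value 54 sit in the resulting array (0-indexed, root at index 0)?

4

Insert 4:
  append 4 at index 0 → [4] (no swap needed)
Insert 95:
  append 95 at index 1 → [4, 95] (no swap needed)
Insert 82:
  append 82 at index 2 → [4, 95, 82] (no swap needed)
Insert 44:
  append 44 at index 3 → [4, 95, 82, 44]
  44 < parent 95 at index 1, swap → [4, 44, 82, 95]
Insert 54:
  append 54 at index 4 → [4, 44, 82, 95, 54] (no swap needed)
Insert 20:
  append 20 at index 5 → [4, 44, 82, 95, 54, 20]
  20 < parent 82 at index 2, swap → [4, 44, 20, 95, 54, 82]
Insert 18:
  append 18 at index 6 → [4, 44, 20, 95, 54, 82, 18]
  18 < parent 20 at index 2, swap → [4, 44, 18, 95, 54, 82, 20]
Insert 90:
  append 90 at index 7 → [4, 44, 18, 95, 54, 82, 20, 90]
  90 < parent 95 at index 3, swap → [4, 44, 18, 90, 54, 82, 20, 95]
resulting array: [4, 44, 18, 90, 54, 82, 20, 95]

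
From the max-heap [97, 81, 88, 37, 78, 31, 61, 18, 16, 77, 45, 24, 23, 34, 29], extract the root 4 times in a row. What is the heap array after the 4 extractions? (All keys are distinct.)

extract-max #1 returns 97:
  remove root 97; move last element 29 to root → [29, 81, 88, 37, 78, 31, 61, 18, 16, 77, 45, 24, 23, 34]
  29 vs larger child 88 at index 2, swap → [88, 81, 29, 37, 78, 31, 61, 18, 16, 77, 45, 24, 23, 34]
  29 vs larger child 61 at index 6, swap → [88, 81, 61, 37, 78, 31, 29, 18, 16, 77, 45, 24, 23, 34]
  29 vs only child 34 at index 13, swap → [88, 81, 61, 37, 78, 31, 34, 18, 16, 77, 45, 24, 23, 29]
extract-max #2 returns 88:
  remove root 88; move last element 29 to root → [29, 81, 61, 37, 78, 31, 34, 18, 16, 77, 45, 24, 23]
  29 vs larger child 81 at index 1, swap → [81, 29, 61, 37, 78, 31, 34, 18, 16, 77, 45, 24, 23]
  29 vs larger child 78 at index 4, swap → [81, 78, 61, 37, 29, 31, 34, 18, 16, 77, 45, 24, 23]
  29 vs larger child 77 at index 9, swap → [81, 78, 61, 37, 77, 31, 34, 18, 16, 29, 45, 24, 23]
extract-max #3 returns 81:
  remove root 81; move last element 23 to root → [23, 78, 61, 37, 77, 31, 34, 18, 16, 29, 45, 24]
  23 vs larger child 78 at index 1, swap → [78, 23, 61, 37, 77, 31, 34, 18, 16, 29, 45, 24]
  23 vs larger child 77 at index 4, swap → [78, 77, 61, 37, 23, 31, 34, 18, 16, 29, 45, 24]
  23 vs larger child 45 at index 10, swap → [78, 77, 61, 37, 45, 31, 34, 18, 16, 29, 23, 24]
extract-max #4 returns 78:
  remove root 78; move last element 24 to root → [24, 77, 61, 37, 45, 31, 34, 18, 16, 29, 23]
  24 vs larger child 77 at index 1, swap → [77, 24, 61, 37, 45, 31, 34, 18, 16, 29, 23]
  24 vs larger child 45 at index 4, swap → [77, 45, 61, 37, 24, 31, 34, 18, 16, 29, 23]
  24 vs larger child 29 at index 9, swap → [77, 45, 61, 37, 29, 31, 34, 18, 16, 24, 23]

[77, 45, 61, 37, 29, 31, 34, 18, 16, 24, 23]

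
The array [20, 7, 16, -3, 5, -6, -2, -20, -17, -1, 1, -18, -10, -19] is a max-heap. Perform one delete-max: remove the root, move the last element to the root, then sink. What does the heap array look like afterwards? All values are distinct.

remove root 20; move last element -19 to root → [-19, 7, 16, -3, 5, -6, -2, -20, -17, -1, 1, -18, -10]
-19 vs larger child 16 at index 2, swap → [16, 7, -19, -3, 5, -6, -2, -20, -17, -1, 1, -18, -10]
-19 vs larger child -2 at index 6, swap → [16, 7, -2, -3, 5, -6, -19, -20, -17, -1, 1, -18, -10]

[16, 7, -2, -3, 5, -6, -19, -20, -17, -1, 1, -18, -10]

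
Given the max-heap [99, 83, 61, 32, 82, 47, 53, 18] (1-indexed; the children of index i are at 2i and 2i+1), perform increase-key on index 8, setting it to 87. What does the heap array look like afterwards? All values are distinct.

[99, 87, 61, 83, 82, 47, 53, 32]

set index 8 from 18 to 87 → [99, 83, 61, 32, 82, 47, 53, 87]
87 > parent 32 at index 4, swap → [99, 83, 61, 87, 82, 47, 53, 32]
87 > parent 83 at index 2, swap → [99, 87, 61, 83, 82, 47, 53, 32]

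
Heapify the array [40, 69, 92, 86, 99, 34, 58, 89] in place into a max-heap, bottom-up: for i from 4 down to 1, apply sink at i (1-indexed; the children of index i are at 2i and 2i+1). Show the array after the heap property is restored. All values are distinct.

[99, 89, 92, 86, 69, 34, 58, 40]

sift down from index 4:
  86 vs only child 89 at index 8, swap → [40, 69, 92, 89, 99, 34, 58, 86]
sift down from index 3: already satisfies heap property
sift down from index 2:
  69 vs larger child 99 at index 5, swap → [40, 99, 92, 89, 69, 34, 58, 86]
sift down from index 1:
  40 vs larger child 99 at index 2, swap → [99, 40, 92, 89, 69, 34, 58, 86]
  40 vs larger child 89 at index 4, swap → [99, 89, 92, 40, 69, 34, 58, 86]
  40 vs only child 86 at index 8, swap → [99, 89, 92, 86, 69, 34, 58, 40]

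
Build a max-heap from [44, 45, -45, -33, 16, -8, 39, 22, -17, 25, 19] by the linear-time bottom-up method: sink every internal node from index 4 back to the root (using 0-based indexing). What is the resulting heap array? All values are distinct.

[45, 44, 39, 22, 25, -8, -45, -33, -17, 16, 19]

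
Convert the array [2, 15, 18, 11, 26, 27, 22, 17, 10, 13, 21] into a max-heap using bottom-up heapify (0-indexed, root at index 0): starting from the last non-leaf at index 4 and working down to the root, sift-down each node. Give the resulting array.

[27, 26, 22, 17, 21, 18, 2, 11, 10, 13, 15]

sift down from index 4: already satisfies heap property
sift down from index 3:
  11 vs larger child 17 at index 7, swap → [2, 15, 18, 17, 26, 27, 22, 11, 10, 13, 21]
sift down from index 2:
  18 vs larger child 27 at index 5, swap → [2, 15, 27, 17, 26, 18, 22, 11, 10, 13, 21]
sift down from index 1:
  15 vs larger child 26 at index 4, swap → [2, 26, 27, 17, 15, 18, 22, 11, 10, 13, 21]
  15 vs larger child 21 at index 10, swap → [2, 26, 27, 17, 21, 18, 22, 11, 10, 13, 15]
sift down from index 0:
  2 vs larger child 27 at index 2, swap → [27, 26, 2, 17, 21, 18, 22, 11, 10, 13, 15]
  2 vs larger child 22 at index 6, swap → [27, 26, 22, 17, 21, 18, 2, 11, 10, 13, 15]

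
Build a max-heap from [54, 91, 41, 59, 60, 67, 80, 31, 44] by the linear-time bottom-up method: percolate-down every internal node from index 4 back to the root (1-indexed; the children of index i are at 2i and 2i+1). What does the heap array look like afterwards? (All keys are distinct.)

[91, 60, 80, 59, 54, 67, 41, 31, 44]

sift down from index 4: already satisfies heap property
sift down from index 3:
  41 vs larger child 80 at index 7, swap → [54, 91, 80, 59, 60, 67, 41, 31, 44]
sift down from index 2: already satisfies heap property
sift down from index 1:
  54 vs larger child 91 at index 2, swap → [91, 54, 80, 59, 60, 67, 41, 31, 44]
  54 vs larger child 60 at index 5, swap → [91, 60, 80, 59, 54, 67, 41, 31, 44]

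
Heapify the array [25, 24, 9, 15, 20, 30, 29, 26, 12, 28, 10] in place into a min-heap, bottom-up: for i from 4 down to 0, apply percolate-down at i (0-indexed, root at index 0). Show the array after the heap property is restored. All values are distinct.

[9, 10, 25, 12, 20, 30, 29, 26, 15, 28, 24]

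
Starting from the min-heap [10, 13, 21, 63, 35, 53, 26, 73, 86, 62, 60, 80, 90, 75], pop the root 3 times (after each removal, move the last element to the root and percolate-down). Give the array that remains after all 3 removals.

extract-min #1 returns 10:
  remove root 10; move last element 75 to root → [75, 13, 21, 63, 35, 53, 26, 73, 86, 62, 60, 80, 90]
  75 vs smaller child 13 at index 1, swap → [13, 75, 21, 63, 35, 53, 26, 73, 86, 62, 60, 80, 90]
  75 vs smaller child 35 at index 4, swap → [13, 35, 21, 63, 75, 53, 26, 73, 86, 62, 60, 80, 90]
  75 vs smaller child 60 at index 10, swap → [13, 35, 21, 63, 60, 53, 26, 73, 86, 62, 75, 80, 90]
extract-min #2 returns 13:
  remove root 13; move last element 90 to root → [90, 35, 21, 63, 60, 53, 26, 73, 86, 62, 75, 80]
  90 vs smaller child 21 at index 2, swap → [21, 35, 90, 63, 60, 53, 26, 73, 86, 62, 75, 80]
  90 vs smaller child 26 at index 6, swap → [21, 35, 26, 63, 60, 53, 90, 73, 86, 62, 75, 80]
extract-min #3 returns 21:
  remove root 21; move last element 80 to root → [80, 35, 26, 63, 60, 53, 90, 73, 86, 62, 75]
  80 vs smaller child 26 at index 2, swap → [26, 35, 80, 63, 60, 53, 90, 73, 86, 62, 75]
  80 vs smaller child 53 at index 5, swap → [26, 35, 53, 63, 60, 80, 90, 73, 86, 62, 75]

[26, 35, 53, 63, 60, 80, 90, 73, 86, 62, 75]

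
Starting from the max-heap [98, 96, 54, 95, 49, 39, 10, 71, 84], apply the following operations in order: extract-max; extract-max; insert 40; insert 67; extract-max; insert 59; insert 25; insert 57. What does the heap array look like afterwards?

extract-max → returns 98:
  remove root 98; move last element 84 to root → [84, 96, 54, 95, 49, 39, 10, 71]
  84 vs larger child 96 at index 1, swap → [96, 84, 54, 95, 49, 39, 10, 71]
  84 vs larger child 95 at index 3, swap → [96, 95, 54, 84, 49, 39, 10, 71]
extract-max → returns 96:
  remove root 96; move last element 71 to root → [71, 95, 54, 84, 49, 39, 10]
  71 vs larger child 95 at index 1, swap → [95, 71, 54, 84, 49, 39, 10]
  71 vs larger child 84 at index 3, swap → [95, 84, 54, 71, 49, 39, 10]
insert 40:
  append 40 at index 7 → [95, 84, 54, 71, 49, 39, 10, 40] (no swap needed)
insert 67:
  append 67 at index 8 → [95, 84, 54, 71, 49, 39, 10, 40, 67] (no swap needed)
extract-max → returns 95:
  remove root 95; move last element 67 to root → [67, 84, 54, 71, 49, 39, 10, 40]
  67 vs larger child 84 at index 1, swap → [84, 67, 54, 71, 49, 39, 10, 40]
  67 vs larger child 71 at index 3, swap → [84, 71, 54, 67, 49, 39, 10, 40]
insert 59:
  append 59 at index 8 → [84, 71, 54, 67, 49, 39, 10, 40, 59] (no swap needed)
insert 25:
  append 25 at index 9 → [84, 71, 54, 67, 49, 39, 10, 40, 59, 25] (no swap needed)
insert 57:
  append 57 at index 10 → [84, 71, 54, 67, 49, 39, 10, 40, 59, 25, 57]
  57 > parent 49 at index 4, swap → [84, 71, 54, 67, 57, 39, 10, 40, 59, 25, 49]

[84, 71, 54, 67, 57, 39, 10, 40, 59, 25, 49]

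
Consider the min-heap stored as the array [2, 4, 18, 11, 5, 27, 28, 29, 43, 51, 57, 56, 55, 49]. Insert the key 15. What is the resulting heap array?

append 15 at index 14 → [2, 4, 18, 11, 5, 27, 28, 29, 43, 51, 57, 56, 55, 49, 15]
15 < parent 28 at index 6, swap → [2, 4, 18, 11, 5, 27, 15, 29, 43, 51, 57, 56, 55, 49, 28]
15 < parent 18 at index 2, swap → [2, 4, 15, 11, 5, 27, 18, 29, 43, 51, 57, 56, 55, 49, 28]

[2, 4, 15, 11, 5, 27, 18, 29, 43, 51, 57, 56, 55, 49, 28]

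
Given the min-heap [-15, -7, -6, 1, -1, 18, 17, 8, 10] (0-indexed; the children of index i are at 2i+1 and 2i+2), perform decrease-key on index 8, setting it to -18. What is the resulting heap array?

[-18, -15, -6, -7, -1, 18, 17, 8, 1]

set index 8 from 10 to -18 → [-15, -7, -6, 1, -1, 18, 17, 8, -18]
-18 < parent 1 at index 3, swap → [-15, -7, -6, -18, -1, 18, 17, 8, 1]
-18 < parent -7 at index 1, swap → [-15, -18, -6, -7, -1, 18, 17, 8, 1]
-18 < parent -15 at index 0, swap → [-18, -15, -6, -7, -1, 18, 17, 8, 1]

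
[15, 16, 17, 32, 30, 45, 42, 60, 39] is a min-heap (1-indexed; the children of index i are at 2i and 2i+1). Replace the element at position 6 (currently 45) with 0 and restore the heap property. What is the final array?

set index 6 from 45 to 0 → [15, 16, 17, 32, 30, 0, 42, 60, 39]
0 < parent 17 at index 3, swap → [15, 16, 0, 32, 30, 17, 42, 60, 39]
0 < parent 15 at index 1, swap → [0, 16, 15, 32, 30, 17, 42, 60, 39]

[0, 16, 15, 32, 30, 17, 42, 60, 39]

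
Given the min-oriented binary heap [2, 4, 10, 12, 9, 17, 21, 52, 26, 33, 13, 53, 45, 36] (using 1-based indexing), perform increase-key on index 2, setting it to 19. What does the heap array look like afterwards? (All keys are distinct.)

[2, 9, 10, 12, 13, 17, 21, 52, 26, 33, 19, 53, 45, 36]

set index 2 from 4 to 19 → [2, 19, 10, 12, 9, 17, 21, 52, 26, 33, 13, 53, 45, 36]
19 vs smaller child 9 at index 5, swap → [2, 9, 10, 12, 19, 17, 21, 52, 26, 33, 13, 53, 45, 36]
19 vs smaller child 13 at index 11, swap → [2, 9, 10, 12, 13, 17, 21, 52, 26, 33, 19, 53, 45, 36]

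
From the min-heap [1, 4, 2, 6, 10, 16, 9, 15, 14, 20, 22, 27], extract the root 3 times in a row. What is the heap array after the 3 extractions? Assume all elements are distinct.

[6, 10, 9, 14, 20, 16, 27, 15, 22]

extract-min #1 returns 1:
  remove root 1; move last element 27 to root → [27, 4, 2, 6, 10, 16, 9, 15, 14, 20, 22]
  27 vs smaller child 2 at index 2, swap → [2, 4, 27, 6, 10, 16, 9, 15, 14, 20, 22]
  27 vs smaller child 9 at index 6, swap → [2, 4, 9, 6, 10, 16, 27, 15, 14, 20, 22]
extract-min #2 returns 2:
  remove root 2; move last element 22 to root → [22, 4, 9, 6, 10, 16, 27, 15, 14, 20]
  22 vs smaller child 4 at index 1, swap → [4, 22, 9, 6, 10, 16, 27, 15, 14, 20]
  22 vs smaller child 6 at index 3, swap → [4, 6, 9, 22, 10, 16, 27, 15, 14, 20]
  22 vs smaller child 14 at index 8, swap → [4, 6, 9, 14, 10, 16, 27, 15, 22, 20]
extract-min #3 returns 4:
  remove root 4; move last element 20 to root → [20, 6, 9, 14, 10, 16, 27, 15, 22]
  20 vs smaller child 6 at index 1, swap → [6, 20, 9, 14, 10, 16, 27, 15, 22]
  20 vs smaller child 10 at index 4, swap → [6, 10, 9, 14, 20, 16, 27, 15, 22]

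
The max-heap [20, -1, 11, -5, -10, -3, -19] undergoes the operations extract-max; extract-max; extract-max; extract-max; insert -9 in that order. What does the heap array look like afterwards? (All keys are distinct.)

extract-max → returns 20:
  remove root 20; move last element -19 to root → [-19, -1, 11, -5, -10, -3]
  -19 vs larger child 11 at index 2, swap → [11, -1, -19, -5, -10, -3]
  -19 vs only child -3 at index 5, swap → [11, -1, -3, -5, -10, -19]
extract-max → returns 11:
  remove root 11; move last element -19 to root → [-19, -1, -3, -5, -10]
  -19 vs larger child -1 at index 1, swap → [-1, -19, -3, -5, -10]
  -19 vs larger child -5 at index 3, swap → [-1, -5, -3, -19, -10]
extract-max → returns -1:
  remove root -1; move last element -10 to root → [-10, -5, -3, -19]
  -10 vs larger child -3 at index 2, swap → [-3, -5, -10, -19]
extract-max → returns -3:
  remove root -3; move last element -19 to root → [-19, -5, -10]
  -19 vs larger child -5 at index 1, swap → [-5, -19, -10]
insert -9:
  append -9 at index 3 → [-5, -19, -10, -9]
  -9 > parent -19 at index 1, swap → [-5, -9, -10, -19]

[-5, -9, -10, -19]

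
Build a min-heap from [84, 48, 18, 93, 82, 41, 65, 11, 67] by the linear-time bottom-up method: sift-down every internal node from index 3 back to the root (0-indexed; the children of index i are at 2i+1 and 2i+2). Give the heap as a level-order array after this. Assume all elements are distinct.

[11, 48, 18, 67, 82, 41, 65, 93, 84]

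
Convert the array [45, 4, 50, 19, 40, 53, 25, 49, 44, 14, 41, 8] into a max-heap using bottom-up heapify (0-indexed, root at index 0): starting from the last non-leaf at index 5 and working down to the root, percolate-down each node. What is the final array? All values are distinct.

sift down from index 5: already satisfies heap property
sift down from index 4:
  40 vs larger child 41 at index 10, swap → [45, 4, 50, 19, 41, 53, 25, 49, 44, 14, 40, 8]
sift down from index 3:
  19 vs larger child 49 at index 7, swap → [45, 4, 50, 49, 41, 53, 25, 19, 44, 14, 40, 8]
sift down from index 2:
  50 vs larger child 53 at index 5, swap → [45, 4, 53, 49, 41, 50, 25, 19, 44, 14, 40, 8]
sift down from index 1:
  4 vs larger child 49 at index 3, swap → [45, 49, 53, 4, 41, 50, 25, 19, 44, 14, 40, 8]
  4 vs larger child 44 at index 8, swap → [45, 49, 53, 44, 41, 50, 25, 19, 4, 14, 40, 8]
sift down from index 0:
  45 vs larger child 53 at index 2, swap → [53, 49, 45, 44, 41, 50, 25, 19, 4, 14, 40, 8]
  45 vs larger child 50 at index 5, swap → [53, 49, 50, 44, 41, 45, 25, 19, 4, 14, 40, 8]

[53, 49, 50, 44, 41, 45, 25, 19, 4, 14, 40, 8]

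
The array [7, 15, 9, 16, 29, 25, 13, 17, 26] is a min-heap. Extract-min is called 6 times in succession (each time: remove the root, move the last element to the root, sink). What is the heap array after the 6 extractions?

[25, 26, 29]

extract-min #1 returns 7:
  remove root 7; move last element 26 to root → [26, 15, 9, 16, 29, 25, 13, 17]
  26 vs smaller child 9 at index 2, swap → [9, 15, 26, 16, 29, 25, 13, 17]
  26 vs smaller child 13 at index 6, swap → [9, 15, 13, 16, 29, 25, 26, 17]
extract-min #2 returns 9:
  remove root 9; move last element 17 to root → [17, 15, 13, 16, 29, 25, 26]
  17 vs smaller child 13 at index 2, swap → [13, 15, 17, 16, 29, 25, 26]
extract-min #3 returns 13:
  remove root 13; move last element 26 to root → [26, 15, 17, 16, 29, 25]
  26 vs smaller child 15 at index 1, swap → [15, 26, 17, 16, 29, 25]
  26 vs smaller child 16 at index 3, swap → [15, 16, 17, 26, 29, 25]
extract-min #4 returns 15:
  remove root 15; move last element 25 to root → [25, 16, 17, 26, 29]
  25 vs smaller child 16 at index 1, swap → [16, 25, 17, 26, 29]
extract-min #5 returns 16:
  remove root 16; move last element 29 to root → [29, 25, 17, 26]
  29 vs smaller child 17 at index 2, swap → [17, 25, 29, 26]
extract-min #6 returns 17:
  remove root 17; move last element 26 to root → [26, 25, 29]
  26 vs smaller child 25 at index 1, swap → [25, 26, 29]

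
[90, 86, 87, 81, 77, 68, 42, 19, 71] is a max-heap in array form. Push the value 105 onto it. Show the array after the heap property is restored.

[105, 90, 87, 81, 86, 68, 42, 19, 71, 77]

append 105 at index 9 → [90, 86, 87, 81, 77, 68, 42, 19, 71, 105]
105 > parent 77 at index 4, swap → [90, 86, 87, 81, 105, 68, 42, 19, 71, 77]
105 > parent 86 at index 1, swap → [90, 105, 87, 81, 86, 68, 42, 19, 71, 77]
105 > parent 90 at index 0, swap → [105, 90, 87, 81, 86, 68, 42, 19, 71, 77]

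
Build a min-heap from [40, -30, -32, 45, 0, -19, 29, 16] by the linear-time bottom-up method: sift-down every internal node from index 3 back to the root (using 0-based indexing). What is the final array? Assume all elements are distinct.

[-32, -30, -19, 16, 0, 40, 29, 45]

sift down from index 3:
  45 vs only child 16 at index 7, swap → [40, -30, -32, 16, 0, -19, 29, 45]
sift down from index 2: already satisfies heap property
sift down from index 1: already satisfies heap property
sift down from index 0:
  40 vs smaller child -32 at index 2, swap → [-32, -30, 40, 16, 0, -19, 29, 45]
  40 vs smaller child -19 at index 5, swap → [-32, -30, -19, 16, 0, 40, 29, 45]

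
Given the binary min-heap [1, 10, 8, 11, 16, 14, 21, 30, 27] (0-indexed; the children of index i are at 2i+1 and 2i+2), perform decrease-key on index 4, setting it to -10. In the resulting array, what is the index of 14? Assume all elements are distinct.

5

set index 4 from 16 to -10 → [1, 10, 8, 11, -10, 14, 21, 30, 27]
-10 < parent 10 at index 1, swap → [1, -10, 8, 11, 10, 14, 21, 30, 27]
-10 < parent 1 at index 0, swap → [-10, 1, 8, 11, 10, 14, 21, 30, 27]
resulting array: [-10, 1, 8, 11, 10, 14, 21, 30, 27]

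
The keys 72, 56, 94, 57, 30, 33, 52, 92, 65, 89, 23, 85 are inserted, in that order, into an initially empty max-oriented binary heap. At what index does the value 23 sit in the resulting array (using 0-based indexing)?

10

Insert 72:
  append 72 at index 0 → [72] (no swap needed)
Insert 56:
  append 56 at index 1 → [72, 56] (no swap needed)
Insert 94:
  append 94 at index 2 → [72, 56, 94]
  94 > parent 72 at index 0, swap → [94, 56, 72]
Insert 57:
  append 57 at index 3 → [94, 56, 72, 57]
  57 > parent 56 at index 1, swap → [94, 57, 72, 56]
Insert 30:
  append 30 at index 4 → [94, 57, 72, 56, 30] (no swap needed)
Insert 33:
  append 33 at index 5 → [94, 57, 72, 56, 30, 33] (no swap needed)
Insert 52:
  append 52 at index 6 → [94, 57, 72, 56, 30, 33, 52] (no swap needed)
Insert 92:
  append 92 at index 7 → [94, 57, 72, 56, 30, 33, 52, 92]
  92 > parent 56 at index 3, swap → [94, 57, 72, 92, 30, 33, 52, 56]
  92 > parent 57 at index 1, swap → [94, 92, 72, 57, 30, 33, 52, 56]
Insert 65:
  append 65 at index 8 → [94, 92, 72, 57, 30, 33, 52, 56, 65]
  65 > parent 57 at index 3, swap → [94, 92, 72, 65, 30, 33, 52, 56, 57]
Insert 89:
  append 89 at index 9 → [94, 92, 72, 65, 30, 33, 52, 56, 57, 89]
  89 > parent 30 at index 4, swap → [94, 92, 72, 65, 89, 33, 52, 56, 57, 30]
Insert 23:
  append 23 at index 10 → [94, 92, 72, 65, 89, 33, 52, 56, 57, 30, 23] (no swap needed)
Insert 85:
  append 85 at index 11 → [94, 92, 72, 65, 89, 33, 52, 56, 57, 30, 23, 85]
  85 > parent 33 at index 5, swap → [94, 92, 72, 65, 89, 85, 52, 56, 57, 30, 23, 33]
  85 > parent 72 at index 2, swap → [94, 92, 85, 65, 89, 72, 52, 56, 57, 30, 23, 33]
resulting array: [94, 92, 85, 65, 89, 72, 52, 56, 57, 30, 23, 33]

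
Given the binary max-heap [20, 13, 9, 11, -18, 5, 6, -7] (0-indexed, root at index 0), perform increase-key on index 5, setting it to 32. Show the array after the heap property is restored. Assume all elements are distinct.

[32, 13, 20, 11, -18, 9, 6, -7]

set index 5 from 5 to 32 → [20, 13, 9, 11, -18, 32, 6, -7]
32 > parent 9 at index 2, swap → [20, 13, 32, 11, -18, 9, 6, -7]
32 > parent 20 at index 0, swap → [32, 13, 20, 11, -18, 9, 6, -7]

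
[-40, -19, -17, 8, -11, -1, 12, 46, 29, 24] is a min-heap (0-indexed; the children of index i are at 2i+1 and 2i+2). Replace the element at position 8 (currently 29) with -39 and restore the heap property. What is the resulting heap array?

[-40, -39, -17, -19, -11, -1, 12, 46, 8, 24]

set index 8 from 29 to -39 → [-40, -19, -17, 8, -11, -1, 12, 46, -39, 24]
-39 < parent 8 at index 3, swap → [-40, -19, -17, -39, -11, -1, 12, 46, 8, 24]
-39 < parent -19 at index 1, swap → [-40, -39, -17, -19, -11, -1, 12, 46, 8, 24]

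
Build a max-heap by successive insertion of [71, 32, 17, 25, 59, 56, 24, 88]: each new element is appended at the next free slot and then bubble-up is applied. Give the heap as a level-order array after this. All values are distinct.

[88, 71, 56, 59, 32, 17, 24, 25]

Insert 71:
  append 71 at index 0 → [71] (no swap needed)
Insert 32:
  append 32 at index 1 → [71, 32] (no swap needed)
Insert 17:
  append 17 at index 2 → [71, 32, 17] (no swap needed)
Insert 25:
  append 25 at index 3 → [71, 32, 17, 25] (no swap needed)
Insert 59:
  append 59 at index 4 → [71, 32, 17, 25, 59]
  59 > parent 32 at index 1, swap → [71, 59, 17, 25, 32]
Insert 56:
  append 56 at index 5 → [71, 59, 17, 25, 32, 56]
  56 > parent 17 at index 2, swap → [71, 59, 56, 25, 32, 17]
Insert 24:
  append 24 at index 6 → [71, 59, 56, 25, 32, 17, 24] (no swap needed)
Insert 88:
  append 88 at index 7 → [71, 59, 56, 25, 32, 17, 24, 88]
  88 > parent 25 at index 3, swap → [71, 59, 56, 88, 32, 17, 24, 25]
  88 > parent 59 at index 1, swap → [71, 88, 56, 59, 32, 17, 24, 25]
  88 > parent 71 at index 0, swap → [88, 71, 56, 59, 32, 17, 24, 25]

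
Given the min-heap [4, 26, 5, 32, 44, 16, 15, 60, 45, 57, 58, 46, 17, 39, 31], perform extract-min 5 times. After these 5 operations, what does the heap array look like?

[26, 32, 31, 45, 44, 39, 46, 60, 58, 57]

extract-min #1 returns 4:
  remove root 4; move last element 31 to root → [31, 26, 5, 32, 44, 16, 15, 60, 45, 57, 58, 46, 17, 39]
  31 vs smaller child 5 at index 2, swap → [5, 26, 31, 32, 44, 16, 15, 60, 45, 57, 58, 46, 17, 39]
  31 vs smaller child 15 at index 6, swap → [5, 26, 15, 32, 44, 16, 31, 60, 45, 57, 58, 46, 17, 39]
extract-min #2 returns 5:
  remove root 5; move last element 39 to root → [39, 26, 15, 32, 44, 16, 31, 60, 45, 57, 58, 46, 17]
  39 vs smaller child 15 at index 2, swap → [15, 26, 39, 32, 44, 16, 31, 60, 45, 57, 58, 46, 17]
  39 vs smaller child 16 at index 5, swap → [15, 26, 16, 32, 44, 39, 31, 60, 45, 57, 58, 46, 17]
  39 vs smaller child 17 at index 12, swap → [15, 26, 16, 32, 44, 17, 31, 60, 45, 57, 58, 46, 39]
extract-min #3 returns 15:
  remove root 15; move last element 39 to root → [39, 26, 16, 32, 44, 17, 31, 60, 45, 57, 58, 46]
  39 vs smaller child 16 at index 2, swap → [16, 26, 39, 32, 44, 17, 31, 60, 45, 57, 58, 46]
  39 vs smaller child 17 at index 5, swap → [16, 26, 17, 32, 44, 39, 31, 60, 45, 57, 58, 46]
extract-min #4 returns 16:
  remove root 16; move last element 46 to root → [46, 26, 17, 32, 44, 39, 31, 60, 45, 57, 58]
  46 vs smaller child 17 at index 2, swap → [17, 26, 46, 32, 44, 39, 31, 60, 45, 57, 58]
  46 vs smaller child 31 at index 6, swap → [17, 26, 31, 32, 44, 39, 46, 60, 45, 57, 58]
extract-min #5 returns 17:
  remove root 17; move last element 58 to root → [58, 26, 31, 32, 44, 39, 46, 60, 45, 57]
  58 vs smaller child 26 at index 1, swap → [26, 58, 31, 32, 44, 39, 46, 60, 45, 57]
  58 vs smaller child 32 at index 3, swap → [26, 32, 31, 58, 44, 39, 46, 60, 45, 57]
  58 vs smaller child 45 at index 8, swap → [26, 32, 31, 45, 44, 39, 46, 60, 58, 57]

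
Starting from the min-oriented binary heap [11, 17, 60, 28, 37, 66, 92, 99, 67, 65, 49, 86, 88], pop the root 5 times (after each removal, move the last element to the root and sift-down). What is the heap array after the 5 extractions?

extract-min #1 returns 11:
  remove root 11; move last element 88 to root → [88, 17, 60, 28, 37, 66, 92, 99, 67, 65, 49, 86]
  88 vs smaller child 17 at index 1, swap → [17, 88, 60, 28, 37, 66, 92, 99, 67, 65, 49, 86]
  88 vs smaller child 28 at index 3, swap → [17, 28, 60, 88, 37, 66, 92, 99, 67, 65, 49, 86]
  88 vs smaller child 67 at index 8, swap → [17, 28, 60, 67, 37, 66, 92, 99, 88, 65, 49, 86]
extract-min #2 returns 17:
  remove root 17; move last element 86 to root → [86, 28, 60, 67, 37, 66, 92, 99, 88, 65, 49]
  86 vs smaller child 28 at index 1, swap → [28, 86, 60, 67, 37, 66, 92, 99, 88, 65, 49]
  86 vs smaller child 37 at index 4, swap → [28, 37, 60, 67, 86, 66, 92, 99, 88, 65, 49]
  86 vs smaller child 49 at index 10, swap → [28, 37, 60, 67, 49, 66, 92, 99, 88, 65, 86]
extract-min #3 returns 28:
  remove root 28; move last element 86 to root → [86, 37, 60, 67, 49, 66, 92, 99, 88, 65]
  86 vs smaller child 37 at index 1, swap → [37, 86, 60, 67, 49, 66, 92, 99, 88, 65]
  86 vs smaller child 49 at index 4, swap → [37, 49, 60, 67, 86, 66, 92, 99, 88, 65]
  86 vs only child 65 at index 9, swap → [37, 49, 60, 67, 65, 66, 92, 99, 88, 86]
extract-min #4 returns 37:
  remove root 37; move last element 86 to root → [86, 49, 60, 67, 65, 66, 92, 99, 88]
  86 vs smaller child 49 at index 1, swap → [49, 86, 60, 67, 65, 66, 92, 99, 88]
  86 vs smaller child 65 at index 4, swap → [49, 65, 60, 67, 86, 66, 92, 99, 88]
extract-min #5 returns 49:
  remove root 49; move last element 88 to root → [88, 65, 60, 67, 86, 66, 92, 99]
  88 vs smaller child 60 at index 2, swap → [60, 65, 88, 67, 86, 66, 92, 99]
  88 vs smaller child 66 at index 5, swap → [60, 65, 66, 67, 86, 88, 92, 99]

[60, 65, 66, 67, 86, 88, 92, 99]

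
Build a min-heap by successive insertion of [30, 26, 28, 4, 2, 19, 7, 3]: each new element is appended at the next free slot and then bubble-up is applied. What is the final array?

Insert 30:
  append 30 at index 0 → [30] (no swap needed)
Insert 26:
  append 26 at index 1 → [30, 26]
  26 < parent 30 at index 0, swap → [26, 30]
Insert 28:
  append 28 at index 2 → [26, 30, 28] (no swap needed)
Insert 4:
  append 4 at index 3 → [26, 30, 28, 4]
  4 < parent 30 at index 1, swap → [26, 4, 28, 30]
  4 < parent 26 at index 0, swap → [4, 26, 28, 30]
Insert 2:
  append 2 at index 4 → [4, 26, 28, 30, 2]
  2 < parent 26 at index 1, swap → [4, 2, 28, 30, 26]
  2 < parent 4 at index 0, swap → [2, 4, 28, 30, 26]
Insert 19:
  append 19 at index 5 → [2, 4, 28, 30, 26, 19]
  19 < parent 28 at index 2, swap → [2, 4, 19, 30, 26, 28]
Insert 7:
  append 7 at index 6 → [2, 4, 19, 30, 26, 28, 7]
  7 < parent 19 at index 2, swap → [2, 4, 7, 30, 26, 28, 19]
Insert 3:
  append 3 at index 7 → [2, 4, 7, 30, 26, 28, 19, 3]
  3 < parent 30 at index 3, swap → [2, 4, 7, 3, 26, 28, 19, 30]
  3 < parent 4 at index 1, swap → [2, 3, 7, 4, 26, 28, 19, 30]

[2, 3, 7, 4, 26, 28, 19, 30]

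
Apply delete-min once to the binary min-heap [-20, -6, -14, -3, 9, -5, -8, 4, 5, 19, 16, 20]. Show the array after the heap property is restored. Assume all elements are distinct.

remove root -20; move last element 20 to root → [20, -6, -14, -3, 9, -5, -8, 4, 5, 19, 16]
20 vs smaller child -14 at index 2, swap → [-14, -6, 20, -3, 9, -5, -8, 4, 5, 19, 16]
20 vs smaller child -8 at index 6, swap → [-14, -6, -8, -3, 9, -5, 20, 4, 5, 19, 16]

[-14, -6, -8, -3, 9, -5, 20, 4, 5, 19, 16]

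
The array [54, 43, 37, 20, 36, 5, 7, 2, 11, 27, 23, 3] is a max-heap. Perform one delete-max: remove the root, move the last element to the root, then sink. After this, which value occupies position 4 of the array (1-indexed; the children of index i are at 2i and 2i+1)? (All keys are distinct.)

20

remove root 54; move last element 3 to root → [3, 43, 37, 20, 36, 5, 7, 2, 11, 27, 23]
3 vs larger child 43 at index 2, swap → [43, 3, 37, 20, 36, 5, 7, 2, 11, 27, 23]
3 vs larger child 36 at index 5, swap → [43, 36, 37, 20, 3, 5, 7, 2, 11, 27, 23]
3 vs larger child 27 at index 10, swap → [43, 36, 37, 20, 27, 5, 7, 2, 11, 3, 23]
resulting array: [43, 36, 37, 20, 27, 5, 7, 2, 11, 3, 23]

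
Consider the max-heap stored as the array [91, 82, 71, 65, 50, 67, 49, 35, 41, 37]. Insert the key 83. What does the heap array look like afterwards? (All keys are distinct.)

[91, 83, 71, 65, 82, 67, 49, 35, 41, 37, 50]

append 83 at index 10 → [91, 82, 71, 65, 50, 67, 49, 35, 41, 37, 83]
83 > parent 50 at index 4, swap → [91, 82, 71, 65, 83, 67, 49, 35, 41, 37, 50]
83 > parent 82 at index 1, swap → [91, 83, 71, 65, 82, 67, 49, 35, 41, 37, 50]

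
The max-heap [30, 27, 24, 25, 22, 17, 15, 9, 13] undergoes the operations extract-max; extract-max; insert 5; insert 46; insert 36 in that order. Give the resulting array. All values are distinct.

[46, 36, 24, 22, 25, 17, 15, 5, 13, 9]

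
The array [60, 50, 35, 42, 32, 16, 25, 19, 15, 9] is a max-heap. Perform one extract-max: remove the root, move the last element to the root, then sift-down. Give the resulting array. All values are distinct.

[50, 42, 35, 19, 32, 16, 25, 9, 15]

remove root 60; move last element 9 to root → [9, 50, 35, 42, 32, 16, 25, 19, 15]
9 vs larger child 50 at index 1, swap → [50, 9, 35, 42, 32, 16, 25, 19, 15]
9 vs larger child 42 at index 3, swap → [50, 42, 35, 9, 32, 16, 25, 19, 15]
9 vs larger child 19 at index 7, swap → [50, 42, 35, 19, 32, 16, 25, 9, 15]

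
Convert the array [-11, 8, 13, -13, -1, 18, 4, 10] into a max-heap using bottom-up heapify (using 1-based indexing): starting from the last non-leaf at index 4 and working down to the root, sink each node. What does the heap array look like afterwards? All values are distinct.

[18, 10, 13, 8, -1, -11, 4, -13]

sift down from index 4:
  -13 vs only child 10 at index 8, swap → [-11, 8, 13, 10, -1, 18, 4, -13]
sift down from index 3:
  13 vs larger child 18 at index 6, swap → [-11, 8, 18, 10, -1, 13, 4, -13]
sift down from index 2:
  8 vs larger child 10 at index 4, swap → [-11, 10, 18, 8, -1, 13, 4, -13]
sift down from index 1:
  -11 vs larger child 18 at index 3, swap → [18, 10, -11, 8, -1, 13, 4, -13]
  -11 vs larger child 13 at index 6, swap → [18, 10, 13, 8, -1, -11, 4, -13]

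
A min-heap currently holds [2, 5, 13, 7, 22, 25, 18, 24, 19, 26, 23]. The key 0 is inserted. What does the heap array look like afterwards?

[0, 5, 2, 7, 22, 13, 18, 24, 19, 26, 23, 25]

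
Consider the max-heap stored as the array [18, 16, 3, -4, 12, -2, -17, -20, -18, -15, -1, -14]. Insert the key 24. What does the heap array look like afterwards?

append 24 at index 12 → [18, 16, 3, -4, 12, -2, -17, -20, -18, -15, -1, -14, 24]
24 > parent -2 at index 5, swap → [18, 16, 3, -4, 12, 24, -17, -20, -18, -15, -1, -14, -2]
24 > parent 3 at index 2, swap → [18, 16, 24, -4, 12, 3, -17, -20, -18, -15, -1, -14, -2]
24 > parent 18 at index 0, swap → [24, 16, 18, -4, 12, 3, -17, -20, -18, -15, -1, -14, -2]

[24, 16, 18, -4, 12, 3, -17, -20, -18, -15, -1, -14, -2]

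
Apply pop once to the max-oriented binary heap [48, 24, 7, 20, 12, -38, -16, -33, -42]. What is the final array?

remove root 48; move last element -42 to root → [-42, 24, 7, 20, 12, -38, -16, -33]
-42 vs larger child 24 at index 1, swap → [24, -42, 7, 20, 12, -38, -16, -33]
-42 vs larger child 20 at index 3, swap → [24, 20, 7, -42, 12, -38, -16, -33]
-42 vs only child -33 at index 7, swap → [24, 20, 7, -33, 12, -38, -16, -42]

[24, 20, 7, -33, 12, -38, -16, -42]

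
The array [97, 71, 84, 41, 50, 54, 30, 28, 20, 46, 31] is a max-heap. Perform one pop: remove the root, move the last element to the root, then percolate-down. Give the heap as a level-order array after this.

remove root 97; move last element 31 to root → [31, 71, 84, 41, 50, 54, 30, 28, 20, 46]
31 vs larger child 84 at index 2, swap → [84, 71, 31, 41, 50, 54, 30, 28, 20, 46]
31 vs larger child 54 at index 5, swap → [84, 71, 54, 41, 50, 31, 30, 28, 20, 46]

[84, 71, 54, 41, 50, 31, 30, 28, 20, 46]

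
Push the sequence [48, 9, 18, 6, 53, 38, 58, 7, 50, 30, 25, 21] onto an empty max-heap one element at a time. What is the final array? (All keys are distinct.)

Insert 48:
  append 48 at index 0 → [48] (no swap needed)
Insert 9:
  append 9 at index 1 → [48, 9] (no swap needed)
Insert 18:
  append 18 at index 2 → [48, 9, 18] (no swap needed)
Insert 6:
  append 6 at index 3 → [48, 9, 18, 6] (no swap needed)
Insert 53:
  append 53 at index 4 → [48, 9, 18, 6, 53]
  53 > parent 9 at index 1, swap → [48, 53, 18, 6, 9]
  53 > parent 48 at index 0, swap → [53, 48, 18, 6, 9]
Insert 38:
  append 38 at index 5 → [53, 48, 18, 6, 9, 38]
  38 > parent 18 at index 2, swap → [53, 48, 38, 6, 9, 18]
Insert 58:
  append 58 at index 6 → [53, 48, 38, 6, 9, 18, 58]
  58 > parent 38 at index 2, swap → [53, 48, 58, 6, 9, 18, 38]
  58 > parent 53 at index 0, swap → [58, 48, 53, 6, 9, 18, 38]
Insert 7:
  append 7 at index 7 → [58, 48, 53, 6, 9, 18, 38, 7]
  7 > parent 6 at index 3, swap → [58, 48, 53, 7, 9, 18, 38, 6]
Insert 50:
  append 50 at index 8 → [58, 48, 53, 7, 9, 18, 38, 6, 50]
  50 > parent 7 at index 3, swap → [58, 48, 53, 50, 9, 18, 38, 6, 7]
  50 > parent 48 at index 1, swap → [58, 50, 53, 48, 9, 18, 38, 6, 7]
Insert 30:
  append 30 at index 9 → [58, 50, 53, 48, 9, 18, 38, 6, 7, 30]
  30 > parent 9 at index 4, swap → [58, 50, 53, 48, 30, 18, 38, 6, 7, 9]
Insert 25:
  append 25 at index 10 → [58, 50, 53, 48, 30, 18, 38, 6, 7, 9, 25] (no swap needed)
Insert 21:
  append 21 at index 11 → [58, 50, 53, 48, 30, 18, 38, 6, 7, 9, 25, 21]
  21 > parent 18 at index 5, swap → [58, 50, 53, 48, 30, 21, 38, 6, 7, 9, 25, 18]

[58, 50, 53, 48, 30, 21, 38, 6, 7, 9, 25, 18]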